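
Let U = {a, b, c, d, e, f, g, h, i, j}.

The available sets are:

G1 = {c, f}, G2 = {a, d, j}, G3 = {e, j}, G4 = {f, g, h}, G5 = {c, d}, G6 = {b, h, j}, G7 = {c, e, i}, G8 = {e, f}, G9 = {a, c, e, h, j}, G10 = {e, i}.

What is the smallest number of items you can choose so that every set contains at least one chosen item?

4

T = {d, e, f, h} meets every set (each contains at least one member of T), and |T| = 4.
No choice of 3 items meets every set, so 4 is the minimum.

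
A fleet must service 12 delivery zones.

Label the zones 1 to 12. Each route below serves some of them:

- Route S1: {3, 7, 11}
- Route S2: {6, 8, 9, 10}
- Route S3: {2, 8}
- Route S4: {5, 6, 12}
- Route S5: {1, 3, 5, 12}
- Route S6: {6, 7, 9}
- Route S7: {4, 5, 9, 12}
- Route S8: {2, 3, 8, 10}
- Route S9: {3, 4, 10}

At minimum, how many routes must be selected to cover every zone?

S1 and S2 and S5 and S8 and S9 together: S1 ∪ S2 ∪ S5 ∪ S8 ∪ S9 = {1, 2, 3, 4, 5, 6, 7, 8, 9, 10, 11, 12} — every zone is covered.
No 4 of the 9 routes cover everything (all 126 combinations miss at least one zone), so 5 is optimal.

5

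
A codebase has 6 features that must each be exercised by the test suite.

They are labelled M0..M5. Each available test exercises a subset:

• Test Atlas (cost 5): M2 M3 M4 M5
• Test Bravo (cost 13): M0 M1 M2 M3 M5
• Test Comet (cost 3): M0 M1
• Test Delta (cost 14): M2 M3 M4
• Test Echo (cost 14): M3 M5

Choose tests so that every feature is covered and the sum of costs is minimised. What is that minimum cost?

8

Atlas, Comet together cover every feature (Atlas ∪ Comet = {M0, M1, M2, M3, M4, M5}); total cost 5 + 3 = 8.
No covering selection has total cost below 8.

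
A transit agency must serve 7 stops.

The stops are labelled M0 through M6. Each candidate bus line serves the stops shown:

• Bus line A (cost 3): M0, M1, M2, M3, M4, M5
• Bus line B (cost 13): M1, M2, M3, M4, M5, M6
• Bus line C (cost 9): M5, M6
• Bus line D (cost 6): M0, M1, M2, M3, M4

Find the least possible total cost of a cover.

12

A, C together cover every stop (A ∪ C = {M0, M1, M2, M3, M4, M5, M6}); total cost 3 + 9 = 12.
No covering selection has total cost below 12.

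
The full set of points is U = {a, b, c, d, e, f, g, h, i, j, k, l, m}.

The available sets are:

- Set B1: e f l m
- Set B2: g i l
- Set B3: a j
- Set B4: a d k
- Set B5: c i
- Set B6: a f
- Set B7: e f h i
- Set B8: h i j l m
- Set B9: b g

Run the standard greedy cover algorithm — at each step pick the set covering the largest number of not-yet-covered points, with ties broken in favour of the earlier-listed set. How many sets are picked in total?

5

Greedy: pick B8 (covers 5 new) → pick B4 (covers 3 new) → pick B1 (covers 2 new) → pick B9 (covers 2 new) → pick B5 (covers 1 new). Total picks: 5.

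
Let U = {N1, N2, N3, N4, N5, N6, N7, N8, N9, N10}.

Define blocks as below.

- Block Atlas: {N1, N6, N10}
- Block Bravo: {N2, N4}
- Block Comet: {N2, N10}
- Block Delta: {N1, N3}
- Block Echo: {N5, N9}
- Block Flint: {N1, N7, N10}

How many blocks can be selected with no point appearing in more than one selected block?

3

Bravo, Echo, Flint are pairwise disjoint (Bravo={N2,N4}; Echo={N5,N9}; Flint={N1,N7,N10}).
Every remaining block overlaps one of these, and no 4 of the listed blocks are pairwise disjoint, so 3 is the maximum.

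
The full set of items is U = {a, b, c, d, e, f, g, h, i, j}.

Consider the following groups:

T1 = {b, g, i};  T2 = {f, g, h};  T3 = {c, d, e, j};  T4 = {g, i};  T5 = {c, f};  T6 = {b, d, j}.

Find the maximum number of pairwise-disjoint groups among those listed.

T4, T5, T6 are pairwise disjoint (T4={g,i}; T5={c,f}; T6={b,d,j}).
Every remaining group overlaps one of these, and no 4 of the listed groups are pairwise disjoint, so 3 is the maximum.

3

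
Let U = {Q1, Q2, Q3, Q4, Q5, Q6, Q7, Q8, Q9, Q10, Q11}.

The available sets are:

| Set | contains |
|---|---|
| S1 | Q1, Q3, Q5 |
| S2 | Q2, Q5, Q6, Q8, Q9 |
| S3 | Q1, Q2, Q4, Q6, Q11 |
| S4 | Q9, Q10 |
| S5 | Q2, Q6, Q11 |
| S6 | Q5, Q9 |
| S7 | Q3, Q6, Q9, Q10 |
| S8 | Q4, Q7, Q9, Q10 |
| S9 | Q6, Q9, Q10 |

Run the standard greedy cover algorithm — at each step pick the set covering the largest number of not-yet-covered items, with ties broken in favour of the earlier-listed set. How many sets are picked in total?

4

Greedy: pick S2 (covers 5 new) → pick S3 (covers 3 new) → pick S7 (covers 2 new) → pick S8 (covers 1 new). Total picks: 4.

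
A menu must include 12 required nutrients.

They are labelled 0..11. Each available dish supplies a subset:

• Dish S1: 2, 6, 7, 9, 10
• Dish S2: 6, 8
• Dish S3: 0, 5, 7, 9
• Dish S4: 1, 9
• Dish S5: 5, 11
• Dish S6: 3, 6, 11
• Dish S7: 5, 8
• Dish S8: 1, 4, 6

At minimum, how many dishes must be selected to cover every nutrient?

5

S1 and S3 and S6 and S7 and S8 together: S1 ∪ S3 ∪ S6 ∪ S7 ∪ S8 = {0, 1, 2, 3, 4, 5, 6, 7, 8, 9, 10, 11} — every nutrient is covered.
Only S1 contains 2, so S1 is forced; the remaining 7 nutrients need at least 4 more dishes (each remaining dish adds at most 2) — so at least 5 dishes are needed, and 5 is optimal.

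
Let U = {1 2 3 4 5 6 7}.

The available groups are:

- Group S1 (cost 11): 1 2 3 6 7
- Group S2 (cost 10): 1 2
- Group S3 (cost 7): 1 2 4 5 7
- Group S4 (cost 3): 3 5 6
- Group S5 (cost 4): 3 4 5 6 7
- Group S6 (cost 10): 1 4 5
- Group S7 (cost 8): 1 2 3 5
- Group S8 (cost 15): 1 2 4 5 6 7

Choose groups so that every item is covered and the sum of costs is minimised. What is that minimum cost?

S3, S4 together cover every item (S3 ∪ S4 = {1, 2, 3, 4, 5, 6, 7}); total cost 7 + 3 = 10.
The greedy pick S5, S3 costs 11; no covering selection beats 10.

10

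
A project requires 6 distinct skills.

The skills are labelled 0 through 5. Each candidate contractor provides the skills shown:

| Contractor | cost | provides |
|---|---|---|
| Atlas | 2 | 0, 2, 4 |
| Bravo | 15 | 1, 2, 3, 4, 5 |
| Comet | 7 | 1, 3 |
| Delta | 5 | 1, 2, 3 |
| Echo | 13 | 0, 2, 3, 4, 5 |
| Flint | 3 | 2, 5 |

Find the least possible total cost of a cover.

10

Atlas, Delta, Flint together cover every skill (Atlas ∪ Delta ∪ Flint = {0, 1, 2, 3, 4, 5}); total cost 2 + 5 + 3 = 10.
No covering selection has total cost below 10.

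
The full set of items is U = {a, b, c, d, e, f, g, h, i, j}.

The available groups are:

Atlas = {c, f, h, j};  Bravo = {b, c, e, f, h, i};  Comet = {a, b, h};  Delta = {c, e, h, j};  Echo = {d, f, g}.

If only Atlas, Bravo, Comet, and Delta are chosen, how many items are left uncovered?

Union of Atlas, Bravo, Comet, Delta = {a, b, c, e, f, h, i, j}.
Not covered: d, g — 2 items.

2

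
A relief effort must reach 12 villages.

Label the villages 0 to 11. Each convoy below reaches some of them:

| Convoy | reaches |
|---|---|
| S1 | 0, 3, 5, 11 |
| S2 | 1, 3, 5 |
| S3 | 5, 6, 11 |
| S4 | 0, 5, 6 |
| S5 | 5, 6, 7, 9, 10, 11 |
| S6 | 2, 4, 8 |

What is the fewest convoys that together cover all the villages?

Take {S1, S2, S5, S6}. Their union is {0, 1, 2, 3, 4, 5, 6, 7, 8, 9, 10, 11}, which is all 12 villages.
No 3 of the 6 convoys cover everything (all 20 combinations miss at least one village), so 4 is optimal.

4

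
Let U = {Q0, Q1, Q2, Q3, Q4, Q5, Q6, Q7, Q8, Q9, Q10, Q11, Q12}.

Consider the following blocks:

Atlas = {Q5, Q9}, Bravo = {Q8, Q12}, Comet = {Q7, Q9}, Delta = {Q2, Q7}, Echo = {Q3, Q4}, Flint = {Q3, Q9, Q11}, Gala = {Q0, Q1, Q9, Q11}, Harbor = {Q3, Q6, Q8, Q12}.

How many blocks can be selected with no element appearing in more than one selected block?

4

Atlas, Bravo, Delta, Echo are pairwise disjoint (Atlas={Q5,Q9}; Bravo={Q8,Q12}; Delta={Q2,Q7}; Echo={Q3,Q4}).
Every remaining block overlaps one of these, and no 5 of the listed blocks are pairwise disjoint, so 4 is the maximum.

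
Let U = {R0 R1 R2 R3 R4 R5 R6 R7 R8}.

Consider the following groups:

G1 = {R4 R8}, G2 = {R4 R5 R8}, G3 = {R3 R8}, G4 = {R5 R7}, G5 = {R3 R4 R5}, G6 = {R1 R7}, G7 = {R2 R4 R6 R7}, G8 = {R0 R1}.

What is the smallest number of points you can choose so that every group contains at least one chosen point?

4

Take H = {R1, R5, R7, R8}. Each listed group contains at least one of these, so H is a hitting set of size 4.
No choice of 3 points meets every group, so 4 is the minimum.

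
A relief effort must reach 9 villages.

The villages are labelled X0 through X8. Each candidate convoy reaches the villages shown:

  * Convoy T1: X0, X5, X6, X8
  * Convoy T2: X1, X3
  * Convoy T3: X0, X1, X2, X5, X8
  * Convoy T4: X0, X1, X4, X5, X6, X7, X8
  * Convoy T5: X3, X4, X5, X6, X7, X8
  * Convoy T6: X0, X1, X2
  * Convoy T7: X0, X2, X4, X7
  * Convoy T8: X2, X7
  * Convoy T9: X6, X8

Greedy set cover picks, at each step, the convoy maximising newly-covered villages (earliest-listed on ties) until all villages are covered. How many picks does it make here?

3

Greedy: pick T4 (covers 7 new) → pick T2 (covers 1 new) → pick T3 (covers 1 new). Total picks: 3.
(The true minimum cover uses only 2 convoys, so greedy is not optimal here.)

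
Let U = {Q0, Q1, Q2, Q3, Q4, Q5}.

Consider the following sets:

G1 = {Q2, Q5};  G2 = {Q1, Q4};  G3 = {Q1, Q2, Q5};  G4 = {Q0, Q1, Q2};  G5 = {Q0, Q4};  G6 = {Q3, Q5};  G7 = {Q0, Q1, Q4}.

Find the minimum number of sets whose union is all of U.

3

G4 and G5 and G6 together: G4 ∪ G5 ∪ G6 = {Q0, Q1, Q2, Q3, Q4, Q5} — every item is covered.
Only G6 contains Q3, so G6 is forced; the remaining 4 items need at least 2 more sets (each remaining set adds at most 3) — so at least 3 sets are needed, and 3 is optimal.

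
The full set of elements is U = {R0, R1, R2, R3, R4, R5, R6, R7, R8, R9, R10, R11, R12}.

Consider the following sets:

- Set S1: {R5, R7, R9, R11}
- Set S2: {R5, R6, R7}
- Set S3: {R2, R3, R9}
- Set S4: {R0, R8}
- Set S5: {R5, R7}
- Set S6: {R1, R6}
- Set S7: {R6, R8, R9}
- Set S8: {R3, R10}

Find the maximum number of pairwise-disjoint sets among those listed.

S4, S5, S6, S8 are pairwise disjoint (S4={R0,R8}; S5={R5,R7}; S6={R1,R6}; S8={R3,R10}).
Every remaining set overlaps one of these, and no 5 of the listed sets are pairwise disjoint, so 4 is the maximum.

4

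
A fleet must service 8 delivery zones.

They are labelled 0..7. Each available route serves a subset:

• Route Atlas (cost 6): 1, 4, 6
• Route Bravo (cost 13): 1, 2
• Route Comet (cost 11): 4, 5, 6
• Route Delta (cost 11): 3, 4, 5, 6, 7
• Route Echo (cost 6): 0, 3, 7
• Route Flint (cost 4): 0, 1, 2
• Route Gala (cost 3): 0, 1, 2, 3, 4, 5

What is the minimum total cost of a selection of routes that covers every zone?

14

Delta, Gala together cover every zone (Delta ∪ Gala = {0, 1, 2, 3, 4, 5, 6, 7}); total cost 11 + 3 = 14.
No covering selection has total cost below 14.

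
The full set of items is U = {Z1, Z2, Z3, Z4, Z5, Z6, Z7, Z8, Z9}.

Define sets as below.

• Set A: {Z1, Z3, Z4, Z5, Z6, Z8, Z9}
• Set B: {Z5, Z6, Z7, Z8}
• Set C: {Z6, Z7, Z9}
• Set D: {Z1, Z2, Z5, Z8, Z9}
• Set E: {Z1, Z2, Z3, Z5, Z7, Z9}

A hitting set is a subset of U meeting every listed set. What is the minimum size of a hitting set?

2

Take H = {Z7, Z9}. Each listed set contains at least one of these, so H is a hitting set of size 2.
No single item lies in every set, so at least 2 are needed and 2 is optimal.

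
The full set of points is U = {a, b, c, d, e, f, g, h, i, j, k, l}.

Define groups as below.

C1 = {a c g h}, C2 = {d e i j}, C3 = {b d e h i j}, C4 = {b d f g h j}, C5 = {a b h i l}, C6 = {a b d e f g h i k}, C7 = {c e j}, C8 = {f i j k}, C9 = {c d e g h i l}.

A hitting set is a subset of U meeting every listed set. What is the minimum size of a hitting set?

2

T = {h, j} meets every group (each contains at least one member of T), and |T| = 2.
The groups C1, C2 are pairwise disjoint, so any hitting set needs a separate point for each — at least 2. Hence 2 is optimal.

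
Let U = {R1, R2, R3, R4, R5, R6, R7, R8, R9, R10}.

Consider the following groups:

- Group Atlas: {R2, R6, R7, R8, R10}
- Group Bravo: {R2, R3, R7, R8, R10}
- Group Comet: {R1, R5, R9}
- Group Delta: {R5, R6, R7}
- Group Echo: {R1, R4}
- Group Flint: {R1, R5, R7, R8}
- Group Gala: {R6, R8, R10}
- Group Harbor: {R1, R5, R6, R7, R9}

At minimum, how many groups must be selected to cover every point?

Bravo, Echo, and Harbor cover everything between them: the union {R1, R2, R3, R4, R5, R6, R7, R8, R9, R10} is all of U.
Only Bravo contains R3, so Bravo is forced; the remaining 5 points need at least 2 more groups (each remaining group adds at most 4) — so at least 3 groups are needed, and 3 is optimal.

3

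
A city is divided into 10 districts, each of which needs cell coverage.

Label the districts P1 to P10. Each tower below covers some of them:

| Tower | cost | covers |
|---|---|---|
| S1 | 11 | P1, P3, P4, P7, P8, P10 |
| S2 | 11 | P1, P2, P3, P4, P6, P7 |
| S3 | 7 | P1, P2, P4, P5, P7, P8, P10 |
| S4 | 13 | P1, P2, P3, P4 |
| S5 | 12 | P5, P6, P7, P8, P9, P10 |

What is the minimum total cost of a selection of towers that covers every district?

23

S2, S5 together cover every district (S2 ∪ S5 = {P1, P2, P3, P4, P5, P6, P7, P8, P9, P10}); total cost 11 + 12 = 23.
The greedy pick S3, S2, S5 costs 30; no covering selection beats 23.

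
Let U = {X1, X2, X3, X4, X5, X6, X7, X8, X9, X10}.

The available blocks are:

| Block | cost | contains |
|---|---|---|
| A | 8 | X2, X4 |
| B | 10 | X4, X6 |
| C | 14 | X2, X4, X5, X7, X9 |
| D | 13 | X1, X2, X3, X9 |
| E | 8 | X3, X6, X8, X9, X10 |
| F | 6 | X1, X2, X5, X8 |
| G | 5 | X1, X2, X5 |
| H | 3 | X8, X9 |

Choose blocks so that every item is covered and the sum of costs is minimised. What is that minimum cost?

C, E, G together cover every item (C ∪ E ∪ G = {X1, X2, X3, X4, X5, X6, X7, X8, X9, X10}); total cost 14 + 8 + 5 = 27.
The greedy pick F, E, C costs 28; no covering selection beats 27.

27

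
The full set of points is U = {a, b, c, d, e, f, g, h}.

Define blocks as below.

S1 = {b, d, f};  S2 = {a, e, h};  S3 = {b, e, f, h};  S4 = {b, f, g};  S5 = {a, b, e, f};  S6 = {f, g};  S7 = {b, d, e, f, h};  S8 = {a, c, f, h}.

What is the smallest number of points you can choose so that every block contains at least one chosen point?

T = {e, f} meets every block (each contains at least one member of T), and |T| = 2.
The blocks S1, S2 are pairwise disjoint, so any hitting set needs a separate point for each — at least 2. Hence 2 is optimal.

2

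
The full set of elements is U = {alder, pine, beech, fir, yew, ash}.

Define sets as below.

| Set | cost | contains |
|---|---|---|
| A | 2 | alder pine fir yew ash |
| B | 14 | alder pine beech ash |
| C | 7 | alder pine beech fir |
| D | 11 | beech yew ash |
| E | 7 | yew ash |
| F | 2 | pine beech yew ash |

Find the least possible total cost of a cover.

4

A, F together cover every element (A ∪ F = {alder, pine, beech, fir, yew, ash}); total cost 2 + 2 = 4.
No covering selection has total cost below 4.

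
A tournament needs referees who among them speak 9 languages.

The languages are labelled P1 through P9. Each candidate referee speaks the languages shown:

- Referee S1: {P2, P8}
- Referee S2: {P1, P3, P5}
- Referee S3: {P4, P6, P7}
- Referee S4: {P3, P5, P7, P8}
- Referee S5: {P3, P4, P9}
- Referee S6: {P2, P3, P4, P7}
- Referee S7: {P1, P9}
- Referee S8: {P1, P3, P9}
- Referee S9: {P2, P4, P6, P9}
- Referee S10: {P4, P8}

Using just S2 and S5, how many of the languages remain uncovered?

Union of S2, S5 = {P1, P3, P4, P5, P9}.
Not covered: P2, P6, P7, P8 — 4 languages.

4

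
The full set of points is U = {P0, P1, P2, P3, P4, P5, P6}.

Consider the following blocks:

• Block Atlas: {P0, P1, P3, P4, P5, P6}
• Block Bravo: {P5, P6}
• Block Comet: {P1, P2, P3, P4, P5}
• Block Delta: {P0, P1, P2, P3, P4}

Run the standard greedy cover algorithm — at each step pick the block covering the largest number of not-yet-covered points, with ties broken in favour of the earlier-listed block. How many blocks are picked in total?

2

Greedy: pick Atlas (covers 6 new) → pick Comet (covers 1 new). Total picks: 2.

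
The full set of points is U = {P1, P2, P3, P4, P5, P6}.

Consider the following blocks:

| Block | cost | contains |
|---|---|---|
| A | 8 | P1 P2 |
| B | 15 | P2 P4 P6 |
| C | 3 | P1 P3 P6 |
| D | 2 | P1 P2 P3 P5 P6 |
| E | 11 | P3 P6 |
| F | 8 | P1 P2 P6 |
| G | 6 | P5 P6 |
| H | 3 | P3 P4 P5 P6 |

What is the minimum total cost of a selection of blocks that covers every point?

5

D, H together cover every point (D ∪ H = {P1, P2, P3, P4, P5, P6}); total cost 2 + 3 = 5.
No covering selection has total cost below 5.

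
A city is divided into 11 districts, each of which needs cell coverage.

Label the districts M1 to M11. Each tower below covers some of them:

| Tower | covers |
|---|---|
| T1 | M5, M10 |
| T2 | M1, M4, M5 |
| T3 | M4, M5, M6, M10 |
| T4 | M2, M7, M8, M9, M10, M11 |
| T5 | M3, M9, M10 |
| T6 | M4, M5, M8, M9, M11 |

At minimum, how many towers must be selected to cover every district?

Take {T2, T3, T4, T5}. Their union is {M1, M2, M3, M4, M5, M6, M7, M8, M9, M10, M11}, which is all 11 districts.
No 3 of the 6 towers cover everything (all 20 combinations miss at least one district), so 4 is optimal.

4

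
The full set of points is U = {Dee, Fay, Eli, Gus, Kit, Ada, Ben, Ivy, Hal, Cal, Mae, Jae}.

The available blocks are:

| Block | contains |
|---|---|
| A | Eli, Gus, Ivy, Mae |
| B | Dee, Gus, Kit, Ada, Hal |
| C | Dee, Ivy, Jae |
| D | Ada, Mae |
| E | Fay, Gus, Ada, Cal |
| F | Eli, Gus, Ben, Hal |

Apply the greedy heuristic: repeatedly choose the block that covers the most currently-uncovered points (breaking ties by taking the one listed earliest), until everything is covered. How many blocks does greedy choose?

Greedy: pick B (covers 5 new) → pick A (covers 3 new) → pick E (covers 2 new) → pick C (covers 1 new) → pick F (covers 1 new). Total picks: 5.

5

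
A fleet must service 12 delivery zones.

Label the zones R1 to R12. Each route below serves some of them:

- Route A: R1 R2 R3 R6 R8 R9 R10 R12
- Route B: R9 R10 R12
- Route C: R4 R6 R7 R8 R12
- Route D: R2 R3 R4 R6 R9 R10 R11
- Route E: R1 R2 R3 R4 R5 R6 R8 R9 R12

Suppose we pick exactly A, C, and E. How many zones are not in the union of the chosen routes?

1

Union of A, C, E = {R1, R2, R3, R4, R5, R6, R7, R8, R9, R10, R12}.
Not covered: R11 — 1 zone.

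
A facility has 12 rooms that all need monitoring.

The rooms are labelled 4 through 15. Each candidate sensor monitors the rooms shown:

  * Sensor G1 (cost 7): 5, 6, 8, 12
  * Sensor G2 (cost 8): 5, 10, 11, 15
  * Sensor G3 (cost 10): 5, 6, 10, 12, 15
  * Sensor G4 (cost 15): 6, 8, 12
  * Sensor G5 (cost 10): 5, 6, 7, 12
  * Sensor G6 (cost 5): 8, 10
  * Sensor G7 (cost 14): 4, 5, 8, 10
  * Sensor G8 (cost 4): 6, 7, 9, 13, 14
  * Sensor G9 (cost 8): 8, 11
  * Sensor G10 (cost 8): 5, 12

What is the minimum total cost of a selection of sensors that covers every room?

G1, G2, G7, G8 together cover every room (G1 ∪ G2 ∪ G7 ∪ G8 = {4, 5, 6, 7, 8, 9, 10, 11, 12, 13, 14, 15}); total cost 7 + 8 + 14 + 4 = 33.
No covering selection has total cost below 33.

33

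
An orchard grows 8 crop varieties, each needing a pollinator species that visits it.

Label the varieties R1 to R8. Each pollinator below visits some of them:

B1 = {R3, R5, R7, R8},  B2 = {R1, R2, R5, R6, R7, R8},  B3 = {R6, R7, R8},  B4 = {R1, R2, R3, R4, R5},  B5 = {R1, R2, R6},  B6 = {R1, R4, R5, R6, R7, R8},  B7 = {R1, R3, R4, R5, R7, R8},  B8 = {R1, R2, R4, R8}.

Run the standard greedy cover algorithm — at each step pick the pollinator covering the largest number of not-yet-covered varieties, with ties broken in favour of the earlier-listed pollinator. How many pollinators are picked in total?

Greedy: pick B2 (covers 6 new) → pick B4 (covers 2 new). Total picks: 2.

2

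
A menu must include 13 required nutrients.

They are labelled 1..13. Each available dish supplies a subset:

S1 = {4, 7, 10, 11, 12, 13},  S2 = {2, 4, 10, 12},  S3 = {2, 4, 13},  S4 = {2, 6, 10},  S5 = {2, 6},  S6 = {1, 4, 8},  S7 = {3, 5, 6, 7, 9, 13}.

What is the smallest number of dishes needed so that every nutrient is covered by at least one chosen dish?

S1 and S5 and S6 and S7 together: S1 ∪ S5 ∪ S6 ∪ S7 = {1, 2, 3, 4, 5, 6, 7, 8, 9, 10, 11, 12, 13} — every nutrient is covered.
No 3 of the 7 dishes cover everything (all 35 combinations miss at least one nutrient), so 4 is optimal.

4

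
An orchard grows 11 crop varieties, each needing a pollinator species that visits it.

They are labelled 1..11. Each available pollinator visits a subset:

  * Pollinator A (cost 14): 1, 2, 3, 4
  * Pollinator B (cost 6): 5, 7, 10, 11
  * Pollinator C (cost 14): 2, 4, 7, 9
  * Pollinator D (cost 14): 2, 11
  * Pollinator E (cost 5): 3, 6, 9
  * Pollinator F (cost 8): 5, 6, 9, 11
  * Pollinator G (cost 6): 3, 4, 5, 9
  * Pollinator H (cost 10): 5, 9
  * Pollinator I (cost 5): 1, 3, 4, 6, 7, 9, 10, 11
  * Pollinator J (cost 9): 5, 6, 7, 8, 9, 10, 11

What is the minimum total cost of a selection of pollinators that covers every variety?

23

A, J together cover every variety (A ∪ J = {1, 2, 3, 4, 5, 6, 7, 8, 9, 10, 11}); total cost 14 + 9 = 23.
The greedy pick I, J, A costs 28; no covering selection beats 23.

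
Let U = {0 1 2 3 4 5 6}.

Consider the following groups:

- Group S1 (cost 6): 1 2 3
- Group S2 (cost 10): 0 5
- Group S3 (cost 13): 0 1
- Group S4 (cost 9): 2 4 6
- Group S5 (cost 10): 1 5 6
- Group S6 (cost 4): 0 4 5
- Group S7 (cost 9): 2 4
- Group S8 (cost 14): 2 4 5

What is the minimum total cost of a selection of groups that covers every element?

19

S1, S4, S6 together cover every element (S1 ∪ S4 ∪ S6 = {0, 1, 2, 3, 4, 5, 6}); total cost 6 + 9 + 4 = 19.
No covering selection has total cost below 19.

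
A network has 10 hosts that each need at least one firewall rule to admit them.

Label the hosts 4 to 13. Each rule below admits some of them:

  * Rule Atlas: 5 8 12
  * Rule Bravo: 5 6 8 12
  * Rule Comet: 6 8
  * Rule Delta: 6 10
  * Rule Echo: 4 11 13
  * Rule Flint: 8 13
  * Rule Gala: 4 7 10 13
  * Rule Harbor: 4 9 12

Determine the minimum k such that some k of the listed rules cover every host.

Bravo and Echo and Gala and Harbor together: Bravo ∪ Echo ∪ Gala ∪ Harbor = {4, 5, 6, 7, 8, 9, 10, 11, 12, 13} — every host is covered.
Only Harbor contains 9, so Harbor is forced; the remaining 7 hosts need at least 3 more rules (each remaining rule adds at most 3) — so at least 4 rules are needed, and 4 is optimal.

4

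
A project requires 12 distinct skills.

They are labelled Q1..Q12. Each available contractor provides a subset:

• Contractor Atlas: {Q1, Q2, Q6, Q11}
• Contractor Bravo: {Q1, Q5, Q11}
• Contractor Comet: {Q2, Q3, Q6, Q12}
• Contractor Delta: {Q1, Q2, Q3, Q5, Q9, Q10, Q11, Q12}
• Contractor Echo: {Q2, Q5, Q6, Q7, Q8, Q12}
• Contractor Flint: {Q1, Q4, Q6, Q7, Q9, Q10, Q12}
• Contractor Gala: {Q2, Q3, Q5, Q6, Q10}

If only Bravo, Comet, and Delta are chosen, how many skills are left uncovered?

3

Union of Bravo, Comet, Delta = {Q1, Q2, Q3, Q5, Q6, Q9, Q10, Q11, Q12}.
Not covered: Q4, Q7, Q8 — 3 skills.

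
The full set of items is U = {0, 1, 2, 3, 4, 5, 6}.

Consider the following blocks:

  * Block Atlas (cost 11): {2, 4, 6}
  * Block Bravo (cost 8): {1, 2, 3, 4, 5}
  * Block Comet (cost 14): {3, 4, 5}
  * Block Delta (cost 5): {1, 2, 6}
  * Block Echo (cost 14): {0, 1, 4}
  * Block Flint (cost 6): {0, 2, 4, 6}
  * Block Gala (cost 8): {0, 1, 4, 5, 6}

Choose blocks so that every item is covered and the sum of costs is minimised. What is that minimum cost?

14

Bravo, Flint together cover every item (Bravo ∪ Flint = {0, 1, 2, 3, 4, 5, 6}); total cost 8 + 6 = 14.
No covering selection has total cost below 14.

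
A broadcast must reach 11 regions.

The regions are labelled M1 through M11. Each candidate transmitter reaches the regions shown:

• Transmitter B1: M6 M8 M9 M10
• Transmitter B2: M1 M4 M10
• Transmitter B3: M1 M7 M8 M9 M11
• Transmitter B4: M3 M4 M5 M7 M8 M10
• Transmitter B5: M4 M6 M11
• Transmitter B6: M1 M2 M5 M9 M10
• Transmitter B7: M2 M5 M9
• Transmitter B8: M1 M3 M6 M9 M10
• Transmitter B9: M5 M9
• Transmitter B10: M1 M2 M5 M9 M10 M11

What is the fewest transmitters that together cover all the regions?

Take {B1, B4, B10}. Their union is {M1, M2, M3, M4, M5, M6, M7, M8, M9, M10, M11}, which is all 11 regions.
No 2 of the 10 transmitters cover everything (all 45 combinations miss at least one region), so 3 is optimal.

3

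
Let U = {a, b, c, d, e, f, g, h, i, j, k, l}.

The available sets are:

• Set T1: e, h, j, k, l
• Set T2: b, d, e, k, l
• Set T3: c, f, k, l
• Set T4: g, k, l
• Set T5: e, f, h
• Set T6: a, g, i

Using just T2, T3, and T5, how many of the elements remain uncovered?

Union of T2, T3, T5 = {b, c, d, e, f, h, k, l}.
Not covered: a, g, i, j — 4 elements.

4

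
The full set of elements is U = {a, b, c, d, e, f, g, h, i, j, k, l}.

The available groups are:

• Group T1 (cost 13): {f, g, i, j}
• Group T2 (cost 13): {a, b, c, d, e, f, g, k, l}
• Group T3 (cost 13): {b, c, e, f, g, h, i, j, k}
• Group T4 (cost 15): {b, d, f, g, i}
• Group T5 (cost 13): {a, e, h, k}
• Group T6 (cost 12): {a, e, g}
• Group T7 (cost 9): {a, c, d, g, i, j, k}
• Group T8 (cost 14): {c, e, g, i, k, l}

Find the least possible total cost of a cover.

T2, T3 together cover every element (T2 ∪ T3 = {a, b, c, d, e, f, g, h, i, j, k, l}); total cost 13 + 13 = 26.
The greedy pick T7, T2, T3 costs 35; no covering selection beats 26.

26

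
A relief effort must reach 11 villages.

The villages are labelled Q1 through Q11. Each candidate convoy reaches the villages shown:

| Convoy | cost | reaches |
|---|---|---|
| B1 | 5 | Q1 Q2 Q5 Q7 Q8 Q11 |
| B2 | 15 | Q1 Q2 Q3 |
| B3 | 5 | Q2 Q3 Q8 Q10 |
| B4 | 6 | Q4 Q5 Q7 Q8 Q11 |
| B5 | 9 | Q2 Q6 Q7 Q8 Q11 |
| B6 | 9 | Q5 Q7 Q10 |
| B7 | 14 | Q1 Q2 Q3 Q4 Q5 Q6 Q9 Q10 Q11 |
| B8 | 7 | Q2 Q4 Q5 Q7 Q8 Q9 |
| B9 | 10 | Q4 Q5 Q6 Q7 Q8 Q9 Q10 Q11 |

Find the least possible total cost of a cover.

19

B1, B7 together cover every village (B1 ∪ B7 = {Q1, Q2, Q3, Q4, Q5, Q6, Q7, Q8, Q9, Q10, Q11}); total cost 5 + 14 = 19.
The greedy pick B1, B3, B9 costs 20; no covering selection beats 19.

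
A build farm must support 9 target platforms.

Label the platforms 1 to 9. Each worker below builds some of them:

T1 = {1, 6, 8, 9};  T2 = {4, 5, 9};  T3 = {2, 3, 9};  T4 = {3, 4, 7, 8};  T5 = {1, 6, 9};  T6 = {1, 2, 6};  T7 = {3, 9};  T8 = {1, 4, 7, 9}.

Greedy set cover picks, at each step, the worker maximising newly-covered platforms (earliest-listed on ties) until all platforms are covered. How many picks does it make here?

4

Greedy: pick T1 (covers 4 new) → pick T4 (covers 3 new) → pick T2 (covers 1 new) → pick T3 (covers 1 new). Total picks: 4.
(The true minimum cover uses only 3 workers, so greedy is not optimal here.)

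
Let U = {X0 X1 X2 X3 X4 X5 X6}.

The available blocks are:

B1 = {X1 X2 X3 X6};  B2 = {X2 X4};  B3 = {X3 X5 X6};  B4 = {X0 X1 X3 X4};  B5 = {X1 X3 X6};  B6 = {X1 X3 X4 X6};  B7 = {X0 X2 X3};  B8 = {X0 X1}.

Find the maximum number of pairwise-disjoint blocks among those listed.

3

B2, B3, B8 are pairwise disjoint (B2={X2,X4}; B3={X3,X5,X6}; B8={X0,X1}).
Every remaining block overlaps one of these, and no 4 of the listed blocks are pairwise disjoint, so 3 is the maximum.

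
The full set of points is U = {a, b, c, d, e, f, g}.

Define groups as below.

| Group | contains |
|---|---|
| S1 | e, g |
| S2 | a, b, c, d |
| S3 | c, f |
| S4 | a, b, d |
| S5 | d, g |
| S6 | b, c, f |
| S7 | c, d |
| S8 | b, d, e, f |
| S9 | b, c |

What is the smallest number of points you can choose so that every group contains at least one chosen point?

Take H = {c, d, e}. Each listed group contains at least one of these, so H is a hitting set of size 3.
The groups S1, S3, S4 are pairwise disjoint, so any hitting set needs a separate point for each — at least 3. Hence 3 is optimal.

3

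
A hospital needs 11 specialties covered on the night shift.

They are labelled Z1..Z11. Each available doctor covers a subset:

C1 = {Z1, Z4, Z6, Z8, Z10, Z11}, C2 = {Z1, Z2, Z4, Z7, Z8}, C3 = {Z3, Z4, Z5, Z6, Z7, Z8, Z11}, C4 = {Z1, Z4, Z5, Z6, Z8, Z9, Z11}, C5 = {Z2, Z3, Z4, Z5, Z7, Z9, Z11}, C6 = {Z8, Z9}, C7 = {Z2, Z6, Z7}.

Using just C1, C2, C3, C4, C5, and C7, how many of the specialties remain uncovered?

0

Union of C1, C2, C3, C4, C5, C7 = {Z1, Z2, Z3, Z4, Z5, Z6, Z7, Z8, Z9, Z10, Z11} — that's every specialty, so 0 are uncovered.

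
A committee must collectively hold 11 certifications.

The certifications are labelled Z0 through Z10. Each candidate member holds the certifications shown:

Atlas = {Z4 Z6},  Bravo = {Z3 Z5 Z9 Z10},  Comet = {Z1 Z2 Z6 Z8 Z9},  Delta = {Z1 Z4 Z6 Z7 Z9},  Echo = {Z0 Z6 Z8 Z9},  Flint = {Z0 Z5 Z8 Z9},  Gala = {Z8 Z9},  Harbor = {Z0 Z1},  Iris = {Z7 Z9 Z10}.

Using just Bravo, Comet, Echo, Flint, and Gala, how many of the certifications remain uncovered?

Union of Bravo, Comet, Echo, Flint, Gala = {Z0, Z1, Z2, Z3, Z5, Z6, Z8, Z9, Z10}.
Not covered: Z4, Z7 — 2 certifications.

2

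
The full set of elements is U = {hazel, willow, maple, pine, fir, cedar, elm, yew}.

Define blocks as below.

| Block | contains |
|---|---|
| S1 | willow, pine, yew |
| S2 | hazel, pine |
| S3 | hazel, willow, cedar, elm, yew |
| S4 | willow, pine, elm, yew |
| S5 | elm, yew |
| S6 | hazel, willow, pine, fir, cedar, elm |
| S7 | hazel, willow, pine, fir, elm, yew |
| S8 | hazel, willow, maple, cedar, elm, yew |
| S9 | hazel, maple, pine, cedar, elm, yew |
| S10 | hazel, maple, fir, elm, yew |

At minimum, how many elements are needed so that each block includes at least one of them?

Take H = {pine, yew}. Each listed block contains at least one of these, so H is a hitting set of size 2.
The blocks S2, S5 are pairwise disjoint, so any hitting set needs a separate element for each — at least 2. Hence 2 is optimal.

2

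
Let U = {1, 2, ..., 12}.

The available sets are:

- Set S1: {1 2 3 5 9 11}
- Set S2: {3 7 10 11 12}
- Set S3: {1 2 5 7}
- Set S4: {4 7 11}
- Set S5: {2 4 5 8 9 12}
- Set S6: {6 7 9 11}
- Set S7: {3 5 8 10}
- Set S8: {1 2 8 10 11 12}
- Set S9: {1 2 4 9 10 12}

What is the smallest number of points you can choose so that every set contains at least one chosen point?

Take H = {5, 10, 11}. Each listed set contains at least one of these, so H is a hitting set of size 3.
No choice of 2 points meets every set, so 3 is the minimum.

3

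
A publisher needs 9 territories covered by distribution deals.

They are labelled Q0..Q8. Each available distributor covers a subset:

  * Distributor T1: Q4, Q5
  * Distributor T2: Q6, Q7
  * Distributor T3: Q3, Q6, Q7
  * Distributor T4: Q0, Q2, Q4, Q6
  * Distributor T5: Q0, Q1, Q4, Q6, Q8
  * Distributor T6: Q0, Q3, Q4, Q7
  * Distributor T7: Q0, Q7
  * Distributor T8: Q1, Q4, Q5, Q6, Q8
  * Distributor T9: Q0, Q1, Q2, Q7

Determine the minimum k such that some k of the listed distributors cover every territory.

3

Take {T4, T6, T8}. Their union is {Q0, Q1, Q2, Q3, Q4, Q5, Q6, Q7, Q8}, which is all 9 territories.
No 2 of the 9 distributors cover everything (all 36 combinations miss at least one territory), so 3 is optimal.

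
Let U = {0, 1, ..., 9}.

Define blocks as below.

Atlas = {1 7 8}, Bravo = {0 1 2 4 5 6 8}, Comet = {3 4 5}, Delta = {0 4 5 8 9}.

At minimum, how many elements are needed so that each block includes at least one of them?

2

The 2 elements {3, 8} hit every block.
The blocks Atlas, Comet are pairwise disjoint, so any hitting set needs a separate element for each — at least 2. Hence 2 is optimal.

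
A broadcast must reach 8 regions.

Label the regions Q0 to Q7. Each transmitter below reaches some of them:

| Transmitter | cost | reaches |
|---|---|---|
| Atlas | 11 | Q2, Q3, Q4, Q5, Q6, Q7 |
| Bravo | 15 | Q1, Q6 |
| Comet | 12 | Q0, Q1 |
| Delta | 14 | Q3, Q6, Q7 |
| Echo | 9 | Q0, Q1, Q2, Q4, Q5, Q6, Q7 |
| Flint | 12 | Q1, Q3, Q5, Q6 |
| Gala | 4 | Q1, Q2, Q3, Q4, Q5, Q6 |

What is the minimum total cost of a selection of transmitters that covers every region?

Echo, Gala together cover every region (Echo ∪ Gala = {Q0, Q1, Q2, Q3, Q4, Q5, Q6, Q7}); total cost 9 + 4 = 13.
No covering selection has total cost below 13.

13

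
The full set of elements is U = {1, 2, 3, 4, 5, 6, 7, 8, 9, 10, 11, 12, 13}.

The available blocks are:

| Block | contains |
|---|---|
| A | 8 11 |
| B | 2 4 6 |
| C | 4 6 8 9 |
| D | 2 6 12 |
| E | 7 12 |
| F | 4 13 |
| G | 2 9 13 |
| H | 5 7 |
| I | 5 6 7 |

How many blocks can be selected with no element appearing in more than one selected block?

4

A, D, F, H are pairwise disjoint (A={8,11}; D={2,6,12}; F={4,13}; H={5,7}).
Every remaining block overlaps one of these, and no 5 of the listed blocks are pairwise disjoint, so 4 is the maximum.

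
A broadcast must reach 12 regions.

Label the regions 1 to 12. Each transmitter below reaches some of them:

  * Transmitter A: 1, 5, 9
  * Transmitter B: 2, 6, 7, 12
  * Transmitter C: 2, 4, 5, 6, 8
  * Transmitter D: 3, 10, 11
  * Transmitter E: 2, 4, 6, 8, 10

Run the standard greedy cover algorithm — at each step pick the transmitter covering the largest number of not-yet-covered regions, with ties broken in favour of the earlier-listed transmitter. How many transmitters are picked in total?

Greedy: pick C (covers 5 new) → pick D (covers 3 new) → pick A (covers 2 new) → pick B (covers 2 new). Total picks: 4.

4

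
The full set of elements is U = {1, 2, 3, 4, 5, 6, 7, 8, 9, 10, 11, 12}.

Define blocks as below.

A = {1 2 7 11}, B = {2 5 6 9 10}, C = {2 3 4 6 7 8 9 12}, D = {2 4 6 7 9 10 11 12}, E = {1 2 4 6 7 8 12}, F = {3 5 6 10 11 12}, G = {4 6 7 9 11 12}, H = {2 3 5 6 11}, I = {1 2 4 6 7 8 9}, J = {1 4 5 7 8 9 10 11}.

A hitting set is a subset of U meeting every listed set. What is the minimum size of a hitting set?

Take T = {1, 6}. Each listed block contains at least one of these, so T is a hitting set of size 2.
No single element lies in every block, so at least 2 are needed and 2 is optimal.

2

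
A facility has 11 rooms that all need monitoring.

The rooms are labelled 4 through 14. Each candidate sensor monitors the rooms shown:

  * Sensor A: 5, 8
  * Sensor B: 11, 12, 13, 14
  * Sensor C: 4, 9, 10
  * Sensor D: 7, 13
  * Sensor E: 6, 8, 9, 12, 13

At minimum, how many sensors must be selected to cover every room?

Take {A, B, C, D, E}. Their union is {4, 5, 6, 7, 8, 9, 10, 11, 12, 13, 14}, which is all 11 rooms.
No 4 of the 5 sensors cover everything (all 5 combinations miss at least one room), so 5 is optimal.

5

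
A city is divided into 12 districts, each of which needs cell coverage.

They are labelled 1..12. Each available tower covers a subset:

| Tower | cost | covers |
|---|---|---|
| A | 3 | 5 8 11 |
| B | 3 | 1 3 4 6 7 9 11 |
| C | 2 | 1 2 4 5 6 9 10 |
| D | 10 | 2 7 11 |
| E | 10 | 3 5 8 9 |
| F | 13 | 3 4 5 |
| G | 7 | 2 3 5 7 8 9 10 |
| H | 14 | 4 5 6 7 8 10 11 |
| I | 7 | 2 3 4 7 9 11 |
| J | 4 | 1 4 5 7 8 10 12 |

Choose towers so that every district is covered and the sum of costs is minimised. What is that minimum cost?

9

B, C, J together cover every district (B ∪ C ∪ J = {1, 2, 3, 4, 5, 6, 7, 8, 9, 10, 11, 12}); total cost 3 + 2 + 4 = 9.
No covering selection has total cost below 9.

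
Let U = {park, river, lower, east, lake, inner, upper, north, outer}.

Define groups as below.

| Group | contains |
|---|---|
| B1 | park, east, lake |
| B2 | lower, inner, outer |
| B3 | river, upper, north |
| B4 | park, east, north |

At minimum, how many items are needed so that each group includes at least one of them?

The 3 items {river, east, inner} hit every group.
The groups B1, B2, B3 are pairwise disjoint, so any hitting set needs a separate item for each — at least 3. Hence 3 is optimal.

3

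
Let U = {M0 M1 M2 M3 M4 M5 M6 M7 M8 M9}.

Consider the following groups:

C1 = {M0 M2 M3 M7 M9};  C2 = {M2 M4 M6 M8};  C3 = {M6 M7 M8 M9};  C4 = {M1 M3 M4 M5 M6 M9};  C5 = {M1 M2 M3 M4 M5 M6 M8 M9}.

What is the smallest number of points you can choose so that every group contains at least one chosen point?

2

The 2 points {M4, M7} hit every group.
No single point lies in every group, so at least 2 are needed and 2 is optimal.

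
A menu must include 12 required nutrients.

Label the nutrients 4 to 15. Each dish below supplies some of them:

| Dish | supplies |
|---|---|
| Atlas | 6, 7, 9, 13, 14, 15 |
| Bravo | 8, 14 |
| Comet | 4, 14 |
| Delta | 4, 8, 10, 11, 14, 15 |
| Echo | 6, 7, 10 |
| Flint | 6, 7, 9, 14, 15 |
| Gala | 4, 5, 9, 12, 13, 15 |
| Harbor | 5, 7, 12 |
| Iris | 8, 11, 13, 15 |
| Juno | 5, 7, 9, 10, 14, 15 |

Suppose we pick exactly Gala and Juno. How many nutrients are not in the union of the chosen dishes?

3

Union of Gala, Juno = {4, 5, 7, 9, 10, 12, 13, 14, 15}.
Not covered: 6, 8, 11 — 3 nutrients.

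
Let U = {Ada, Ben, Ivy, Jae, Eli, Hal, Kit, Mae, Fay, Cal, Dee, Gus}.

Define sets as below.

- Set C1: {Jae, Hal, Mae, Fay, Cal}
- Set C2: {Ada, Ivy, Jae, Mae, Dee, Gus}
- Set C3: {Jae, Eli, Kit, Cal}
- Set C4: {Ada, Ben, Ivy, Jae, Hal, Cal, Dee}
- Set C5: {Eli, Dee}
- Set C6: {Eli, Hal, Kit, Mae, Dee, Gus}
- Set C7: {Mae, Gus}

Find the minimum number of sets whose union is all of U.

Take {C1, C4, C6}. Their union is {Ada, Ben, Ivy, Jae, Eli, Hal, Kit, Mae, Fay, Cal, Dee, Gus}, which is all 12 elements.
Only C4 contains Ben, so C4 is forced; the remaining 5 elements need at least 2 more sets (each remaining set adds at most 4) — so at least 3 sets are needed, and 3 is optimal.

3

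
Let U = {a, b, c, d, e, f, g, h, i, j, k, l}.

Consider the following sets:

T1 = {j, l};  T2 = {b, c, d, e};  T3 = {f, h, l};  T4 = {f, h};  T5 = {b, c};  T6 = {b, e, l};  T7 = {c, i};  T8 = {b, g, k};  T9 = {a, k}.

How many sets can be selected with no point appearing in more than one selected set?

T4, T6, T7, T9 are pairwise disjoint (T4={f,h}; T6={b,e,l}; T7={c,i}; T9={a,k}).
Every remaining set overlaps one of these, and no 5 of the listed sets are pairwise disjoint, so 4 is the maximum.

4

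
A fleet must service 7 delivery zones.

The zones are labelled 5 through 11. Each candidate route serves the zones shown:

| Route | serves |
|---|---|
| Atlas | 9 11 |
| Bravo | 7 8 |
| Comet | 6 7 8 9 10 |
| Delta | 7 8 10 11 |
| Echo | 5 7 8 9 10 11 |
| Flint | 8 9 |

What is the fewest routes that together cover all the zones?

2

Take {Comet, Echo}. Their union is {5, 6, 7, 8, 9, 10, 11}, which is all 7 zones.
No single route has all 7 zones (the largest, Echo, has 6), so 2 is optimal.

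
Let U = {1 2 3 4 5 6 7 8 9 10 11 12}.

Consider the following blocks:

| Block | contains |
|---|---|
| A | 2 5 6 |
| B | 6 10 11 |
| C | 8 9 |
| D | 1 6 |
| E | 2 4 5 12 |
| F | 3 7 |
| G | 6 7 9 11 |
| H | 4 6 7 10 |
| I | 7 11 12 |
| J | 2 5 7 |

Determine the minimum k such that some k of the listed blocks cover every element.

5

B, C, D, E, and F cover everything between them: the union {1, 2, 3, 4, 5, 6, 7, 8, 9, 10, 11, 12} is all of U.
No 4 of the 10 blocks cover everything (all 210 combinations miss at least one element), so 5 is optimal.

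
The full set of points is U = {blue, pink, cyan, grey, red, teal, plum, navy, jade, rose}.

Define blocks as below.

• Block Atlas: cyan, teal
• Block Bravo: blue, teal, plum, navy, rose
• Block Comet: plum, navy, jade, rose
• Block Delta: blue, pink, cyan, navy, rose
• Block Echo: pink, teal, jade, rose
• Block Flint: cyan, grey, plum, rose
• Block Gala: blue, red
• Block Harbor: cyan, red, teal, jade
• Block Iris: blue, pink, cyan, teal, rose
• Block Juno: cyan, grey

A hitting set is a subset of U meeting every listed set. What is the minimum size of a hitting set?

The 3 points {cyan, red, rose} hit every block.
The blocks Comet, Gala, Juno are pairwise disjoint, so any hitting set needs a separate point for each — at least 3. Hence 3 is optimal.

3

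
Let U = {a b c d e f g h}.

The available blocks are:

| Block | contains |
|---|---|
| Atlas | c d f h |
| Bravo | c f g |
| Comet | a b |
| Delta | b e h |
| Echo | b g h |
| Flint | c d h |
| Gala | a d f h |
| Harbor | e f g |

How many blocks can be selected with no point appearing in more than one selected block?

Comet, Flint, Harbor are pairwise disjoint (Comet={a,b}; Flint={c,d,h}; Harbor={e,f,g}).
Every remaining block overlaps one of these, and no 4 of the listed blocks are pairwise disjoint, so 3 is the maximum.

3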